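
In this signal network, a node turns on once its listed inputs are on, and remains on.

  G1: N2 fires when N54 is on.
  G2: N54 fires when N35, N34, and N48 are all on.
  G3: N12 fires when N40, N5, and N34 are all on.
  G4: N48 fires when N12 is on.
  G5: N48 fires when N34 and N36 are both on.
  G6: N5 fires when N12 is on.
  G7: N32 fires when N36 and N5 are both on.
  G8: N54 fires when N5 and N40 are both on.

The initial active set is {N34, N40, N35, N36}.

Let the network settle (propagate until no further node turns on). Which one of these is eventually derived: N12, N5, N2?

N2

N34 and N36 are on, so N48 fires (G5).
G2: N35, N34, and N48 on → N54 on.
G1: N54 on → N2 on.
N5 would need N12 (G6), but N12 never turns on. N12 would need N40, N5, and N34 (G3), but N5 never turns on.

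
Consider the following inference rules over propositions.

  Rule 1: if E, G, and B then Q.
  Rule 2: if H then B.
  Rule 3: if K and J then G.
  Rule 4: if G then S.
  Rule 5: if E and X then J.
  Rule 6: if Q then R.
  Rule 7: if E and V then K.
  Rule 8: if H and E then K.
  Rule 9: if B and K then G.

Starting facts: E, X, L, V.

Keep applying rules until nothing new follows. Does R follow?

No

R would need Q (Rule 6), but Q is never established.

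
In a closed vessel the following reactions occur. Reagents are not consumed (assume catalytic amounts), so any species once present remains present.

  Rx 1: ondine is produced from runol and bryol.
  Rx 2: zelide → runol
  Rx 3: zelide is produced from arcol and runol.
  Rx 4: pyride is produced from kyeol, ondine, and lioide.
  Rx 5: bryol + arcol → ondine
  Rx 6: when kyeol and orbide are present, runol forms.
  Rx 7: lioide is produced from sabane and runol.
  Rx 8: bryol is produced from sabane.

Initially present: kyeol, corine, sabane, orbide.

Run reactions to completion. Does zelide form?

No

zelide would need arcol and runol (Rx 3), but arcol never forms.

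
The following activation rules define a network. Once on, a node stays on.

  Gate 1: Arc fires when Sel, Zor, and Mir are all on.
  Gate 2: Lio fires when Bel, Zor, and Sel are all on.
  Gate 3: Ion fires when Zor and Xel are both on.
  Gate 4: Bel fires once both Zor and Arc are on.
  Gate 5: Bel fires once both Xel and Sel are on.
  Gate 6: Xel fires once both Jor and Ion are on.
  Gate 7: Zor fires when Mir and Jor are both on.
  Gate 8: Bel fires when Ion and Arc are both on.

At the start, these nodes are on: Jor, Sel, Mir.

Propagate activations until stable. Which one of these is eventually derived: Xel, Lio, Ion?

Lio

Mir and Jor are on, so Zor fires (Gate 7).
Sel, Zor, and Mir are on, so Arc fires (Gate 1).
Gate 4: Zor and Arc on → Bel on.
Gate 2: Bel, Zor, and Sel on → Lio on.
Ion would need Zor and Xel (Gate 3), but Xel never turns on. Xel would need Jor and Ion (Gate 6), but Ion never turns on.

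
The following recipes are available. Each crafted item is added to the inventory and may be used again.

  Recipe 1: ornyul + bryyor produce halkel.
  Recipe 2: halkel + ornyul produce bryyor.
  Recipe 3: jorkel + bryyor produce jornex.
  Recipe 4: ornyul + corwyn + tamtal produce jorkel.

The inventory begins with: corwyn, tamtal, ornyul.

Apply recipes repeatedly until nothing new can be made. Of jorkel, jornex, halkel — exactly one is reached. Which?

jorkel

ornyul + corwyn + tamtal → jorkel (Recipe 4).
halkel would need ornyul and bryyor (Recipe 1), but bryyor is never obtained. jornex would need jorkel and bryyor (Recipe 3), but bryyor is never obtained.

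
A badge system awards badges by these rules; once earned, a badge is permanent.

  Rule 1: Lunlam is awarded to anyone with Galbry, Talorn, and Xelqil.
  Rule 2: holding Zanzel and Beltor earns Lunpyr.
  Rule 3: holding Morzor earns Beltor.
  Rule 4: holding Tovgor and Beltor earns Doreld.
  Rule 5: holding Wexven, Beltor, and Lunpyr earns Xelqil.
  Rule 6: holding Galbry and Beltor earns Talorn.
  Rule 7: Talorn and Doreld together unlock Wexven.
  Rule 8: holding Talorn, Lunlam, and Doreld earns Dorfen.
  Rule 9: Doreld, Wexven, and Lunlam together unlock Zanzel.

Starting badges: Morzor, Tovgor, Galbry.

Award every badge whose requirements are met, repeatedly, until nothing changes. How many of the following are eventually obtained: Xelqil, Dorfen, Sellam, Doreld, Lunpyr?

With Morzor, Beltor is earned (Rule 3).
With Tovgor and Beltor, Doreld is earned (Rule 4).
Xelqil would need Wexven, Beltor, and Lunpyr (Rule 5), but Lunpyr is never earned.
Dorfen would need Talorn, Lunlam, and Doreld (Rule 8), but Lunlam is never earned.
No rule produces Sellam, and it is not given.
Doreld: reached.
Lunpyr would need Zanzel and Beltor (Rule 2), but Zanzel is never earned.
Reached: Doreld — 1 of the 5.

1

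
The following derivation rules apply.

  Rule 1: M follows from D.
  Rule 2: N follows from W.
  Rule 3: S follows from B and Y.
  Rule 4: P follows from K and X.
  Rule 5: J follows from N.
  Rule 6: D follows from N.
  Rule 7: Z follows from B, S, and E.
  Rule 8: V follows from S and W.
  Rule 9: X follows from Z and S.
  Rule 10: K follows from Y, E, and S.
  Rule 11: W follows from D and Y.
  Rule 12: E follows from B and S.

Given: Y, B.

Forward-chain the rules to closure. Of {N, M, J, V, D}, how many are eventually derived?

0

N would need W (Rule 2), but W is never established.
M would need D (Rule 1), but D is never established.
J would need N (Rule 5), but N is never established.
V would need S and W (Rule 8), but W is never established.
D would need N (Rule 6), but N is never established.
None of the 5 are reached.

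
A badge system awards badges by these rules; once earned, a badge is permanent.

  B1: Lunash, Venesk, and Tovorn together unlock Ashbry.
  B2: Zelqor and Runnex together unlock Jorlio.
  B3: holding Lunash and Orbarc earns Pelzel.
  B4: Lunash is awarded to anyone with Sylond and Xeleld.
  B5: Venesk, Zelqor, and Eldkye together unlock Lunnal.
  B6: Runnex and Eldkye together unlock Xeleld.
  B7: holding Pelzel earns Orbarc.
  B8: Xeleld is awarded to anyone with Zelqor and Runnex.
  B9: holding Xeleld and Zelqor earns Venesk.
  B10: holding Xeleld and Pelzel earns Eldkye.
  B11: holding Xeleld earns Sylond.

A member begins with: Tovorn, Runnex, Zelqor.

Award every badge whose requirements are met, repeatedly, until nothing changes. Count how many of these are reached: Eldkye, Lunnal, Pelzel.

0

Eldkye would need Xeleld and Pelzel (B10), but Pelzel is never earned.
Lunnal would need Venesk, Zelqor, and Eldkye (B5), but Eldkye is never earned.
Pelzel would need Lunash and Orbarc (B3), but Orbarc is never earned.
None of the 3 are reached.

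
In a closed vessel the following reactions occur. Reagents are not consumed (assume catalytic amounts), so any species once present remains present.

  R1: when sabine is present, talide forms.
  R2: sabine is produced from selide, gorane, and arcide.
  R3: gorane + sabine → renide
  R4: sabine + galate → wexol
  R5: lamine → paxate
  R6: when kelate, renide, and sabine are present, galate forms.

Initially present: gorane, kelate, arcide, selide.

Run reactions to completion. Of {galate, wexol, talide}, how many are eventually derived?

3

selide, gorane, and arcide present → sabine forms (R2).
sabine present → talide forms (R1).
gorane and sabine present → renide forms (R3).
kelate, renide, and sabine present → galate forms (R6).
sabine and galate present → wexol forms (R4).
galate: reached.
wexol: reached.
talide: reached.
All 3 are reached.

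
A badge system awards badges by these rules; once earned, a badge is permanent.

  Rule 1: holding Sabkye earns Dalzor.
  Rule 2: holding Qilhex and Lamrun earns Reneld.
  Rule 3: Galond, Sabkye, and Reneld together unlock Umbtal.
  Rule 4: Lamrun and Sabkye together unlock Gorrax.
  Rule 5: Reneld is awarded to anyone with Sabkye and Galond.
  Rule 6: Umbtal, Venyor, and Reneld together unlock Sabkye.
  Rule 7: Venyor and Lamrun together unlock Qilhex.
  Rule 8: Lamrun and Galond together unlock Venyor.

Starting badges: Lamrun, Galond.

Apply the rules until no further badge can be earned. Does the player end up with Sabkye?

Sabkye would need Umbtal, Venyor, and Reneld (Rule 6), but Umbtal is never earned.

No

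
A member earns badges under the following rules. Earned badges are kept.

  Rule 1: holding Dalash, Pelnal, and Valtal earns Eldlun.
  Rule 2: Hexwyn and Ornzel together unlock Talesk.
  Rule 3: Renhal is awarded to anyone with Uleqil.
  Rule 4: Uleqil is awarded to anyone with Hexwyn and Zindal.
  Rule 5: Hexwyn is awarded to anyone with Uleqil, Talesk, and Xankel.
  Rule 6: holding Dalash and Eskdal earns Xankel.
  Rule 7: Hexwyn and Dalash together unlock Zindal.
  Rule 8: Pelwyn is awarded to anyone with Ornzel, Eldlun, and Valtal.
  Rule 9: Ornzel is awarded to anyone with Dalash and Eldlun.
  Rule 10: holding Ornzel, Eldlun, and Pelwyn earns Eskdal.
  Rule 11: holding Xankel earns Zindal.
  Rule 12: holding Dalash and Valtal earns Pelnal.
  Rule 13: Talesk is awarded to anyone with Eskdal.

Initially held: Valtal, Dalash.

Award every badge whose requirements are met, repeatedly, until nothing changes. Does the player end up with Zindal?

With Dalash and Valtal, Pelnal is earned (Rule 12).
With Dalash, Pelnal, and Valtal, Eldlun is earned (Rule 1).
With Dalash and Eldlun, Ornzel is earned (Rule 9).
With Ornzel, Eldlun, and Valtal, Pelwyn is earned (Rule 8).
With Ornzel, Eldlun, and Pelwyn, Eskdal is earned (Rule 10).
With Dalash and Eskdal, Xankel is earned (Rule 6).
With Xankel, Zindal is earned (Rule 11).

Yes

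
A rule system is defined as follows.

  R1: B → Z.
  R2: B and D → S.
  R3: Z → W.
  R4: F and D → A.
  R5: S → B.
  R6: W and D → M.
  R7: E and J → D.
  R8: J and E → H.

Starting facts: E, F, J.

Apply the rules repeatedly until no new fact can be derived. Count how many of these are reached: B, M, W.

B would need S (R5), but S is never established.
M would need W and D (R6), but W is never established.
W would need Z (R3), but Z is never established.
None of the 3 are reached.

0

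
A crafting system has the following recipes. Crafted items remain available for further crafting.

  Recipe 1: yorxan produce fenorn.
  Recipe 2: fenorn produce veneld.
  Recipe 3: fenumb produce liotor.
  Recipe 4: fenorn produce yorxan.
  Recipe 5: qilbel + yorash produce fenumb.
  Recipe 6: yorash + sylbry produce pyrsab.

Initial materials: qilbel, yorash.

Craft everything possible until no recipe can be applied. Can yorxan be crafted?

yorxan would need fenorn (Recipe 4), but fenorn is never obtained.

No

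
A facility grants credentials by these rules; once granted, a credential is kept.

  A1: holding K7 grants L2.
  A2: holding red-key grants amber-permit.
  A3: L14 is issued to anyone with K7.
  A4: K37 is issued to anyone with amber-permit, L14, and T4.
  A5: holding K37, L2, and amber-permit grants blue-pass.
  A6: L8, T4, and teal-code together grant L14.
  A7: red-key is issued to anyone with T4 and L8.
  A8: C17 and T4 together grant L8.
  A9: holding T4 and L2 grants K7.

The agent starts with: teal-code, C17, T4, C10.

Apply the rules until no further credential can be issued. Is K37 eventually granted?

Yes

Holding C17 and T4 grants L8 (A8).
Holding T4 and L8 grants red-key (A7).
Holding L8, T4, and teal-code grants L14 (A6).
Holding red-key grants amber-permit (A2).
Holding amber-permit, L14, and T4 grants K37 (A4).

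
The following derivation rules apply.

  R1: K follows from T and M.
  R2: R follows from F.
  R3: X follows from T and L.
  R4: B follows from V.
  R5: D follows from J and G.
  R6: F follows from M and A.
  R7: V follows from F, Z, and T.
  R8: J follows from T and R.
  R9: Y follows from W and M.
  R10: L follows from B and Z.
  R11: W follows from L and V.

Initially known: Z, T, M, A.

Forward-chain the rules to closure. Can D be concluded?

D would need J and G (R5), but G is never established.

No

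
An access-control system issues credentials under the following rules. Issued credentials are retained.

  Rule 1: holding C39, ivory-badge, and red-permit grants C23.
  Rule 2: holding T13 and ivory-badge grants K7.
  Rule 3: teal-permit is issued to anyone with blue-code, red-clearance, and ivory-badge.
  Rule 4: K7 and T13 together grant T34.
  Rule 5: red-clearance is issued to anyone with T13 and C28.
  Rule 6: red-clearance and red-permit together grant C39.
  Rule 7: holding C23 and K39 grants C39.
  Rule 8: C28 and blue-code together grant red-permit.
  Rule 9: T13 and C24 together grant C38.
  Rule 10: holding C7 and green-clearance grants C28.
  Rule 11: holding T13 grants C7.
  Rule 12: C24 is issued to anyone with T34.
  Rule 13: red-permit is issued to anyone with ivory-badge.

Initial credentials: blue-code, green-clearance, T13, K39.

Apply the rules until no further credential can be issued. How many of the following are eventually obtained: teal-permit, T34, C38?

teal-permit would need blue-code, red-clearance, and ivory-badge (Rule 3), but ivory-badge is never granted.
T34 would need K7 and T13 (Rule 4), but K7 is never granted.
C38 would need T13 and C24 (Rule 9), but C24 is never granted.
None of the 3 are reached.

0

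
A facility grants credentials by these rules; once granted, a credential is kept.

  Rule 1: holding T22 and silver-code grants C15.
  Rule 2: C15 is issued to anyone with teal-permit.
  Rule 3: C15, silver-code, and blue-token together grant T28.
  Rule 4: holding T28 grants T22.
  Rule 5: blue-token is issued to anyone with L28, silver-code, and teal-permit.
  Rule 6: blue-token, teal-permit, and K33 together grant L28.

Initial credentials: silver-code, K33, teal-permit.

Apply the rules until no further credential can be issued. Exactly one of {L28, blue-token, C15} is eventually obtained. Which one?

Holding teal-permit grants C15 (Rule 2).
blue-token would need L28, silver-code, and teal-permit (Rule 5), but L28 is never granted. L28 would need blue-token, teal-permit, and K33 (Rule 6), but blue-token is never granted.

C15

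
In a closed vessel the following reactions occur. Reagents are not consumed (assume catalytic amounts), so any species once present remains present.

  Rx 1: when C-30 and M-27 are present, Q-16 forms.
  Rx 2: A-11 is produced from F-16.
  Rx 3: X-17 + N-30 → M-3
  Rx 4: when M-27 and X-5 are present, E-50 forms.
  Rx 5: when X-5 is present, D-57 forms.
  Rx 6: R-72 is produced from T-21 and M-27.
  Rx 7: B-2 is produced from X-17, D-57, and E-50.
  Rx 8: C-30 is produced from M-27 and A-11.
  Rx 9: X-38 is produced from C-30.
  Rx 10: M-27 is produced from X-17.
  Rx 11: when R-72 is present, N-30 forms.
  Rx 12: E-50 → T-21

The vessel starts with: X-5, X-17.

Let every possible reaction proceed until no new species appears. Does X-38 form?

No

X-38 would need C-30 (Rx 9), but C-30 never forms.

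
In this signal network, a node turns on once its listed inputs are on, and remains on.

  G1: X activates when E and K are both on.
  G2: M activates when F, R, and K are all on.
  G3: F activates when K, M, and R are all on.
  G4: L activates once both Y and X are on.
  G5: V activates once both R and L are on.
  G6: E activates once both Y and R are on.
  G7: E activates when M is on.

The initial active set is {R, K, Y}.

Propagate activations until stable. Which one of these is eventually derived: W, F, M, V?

Y and R are on, so E activates (G6).
E and K are on, so X activates (G1).
G4: Y and X on → L on.
G5: R and L on → V on.
M would need F, R, and K (G2), but F never turns on. F would need K, M, and R (G3), but M never turns on. No rule produces W, and it is not given.

V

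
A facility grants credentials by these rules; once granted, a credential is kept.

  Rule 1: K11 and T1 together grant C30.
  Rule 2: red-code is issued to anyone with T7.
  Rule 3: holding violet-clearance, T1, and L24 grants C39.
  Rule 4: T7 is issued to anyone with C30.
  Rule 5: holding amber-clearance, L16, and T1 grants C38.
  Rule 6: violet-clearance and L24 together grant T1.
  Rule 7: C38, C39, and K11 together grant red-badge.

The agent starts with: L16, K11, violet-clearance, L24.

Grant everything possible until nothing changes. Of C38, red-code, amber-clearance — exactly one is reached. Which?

Holding violet-clearance and L24 grants T1 (Rule 6).
Holding K11 and T1 grants C30 (Rule 1).
Holding C30 grants T7 (Rule 4).
Holding T7 grants red-code (Rule 2).
No rule produces amber-clearance, and it is not given. C38 would need amber-clearance, L16, and T1 (Rule 5), but amber-clearance is never granted.

red-code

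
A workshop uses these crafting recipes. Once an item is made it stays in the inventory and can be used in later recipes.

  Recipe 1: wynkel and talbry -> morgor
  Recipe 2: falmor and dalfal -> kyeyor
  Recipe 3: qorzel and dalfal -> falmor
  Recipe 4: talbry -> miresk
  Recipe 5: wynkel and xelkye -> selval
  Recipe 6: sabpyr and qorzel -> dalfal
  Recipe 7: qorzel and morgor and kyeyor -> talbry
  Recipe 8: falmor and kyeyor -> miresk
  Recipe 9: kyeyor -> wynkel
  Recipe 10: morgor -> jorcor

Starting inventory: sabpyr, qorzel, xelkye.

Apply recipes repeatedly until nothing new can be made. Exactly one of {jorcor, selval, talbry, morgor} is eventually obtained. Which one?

Using Recipe 6, sabpyr and qorzel make dalfal.
Using Recipe 3, qorzel and dalfal make falmor.
Using Recipe 2, falmor and dalfal make kyeyor.
Using Recipe 9, kyeyor makes wynkel.
wynkel and xelkye -> selval (Recipe 5).
morgor would need wynkel and talbry (Recipe 1), but talbry is never obtained. talbry would need qorzel, morgor, and kyeyor (Recipe 7), but morgor is never obtained. jorcor would need morgor (Recipe 10), but morgor is never obtained.

selval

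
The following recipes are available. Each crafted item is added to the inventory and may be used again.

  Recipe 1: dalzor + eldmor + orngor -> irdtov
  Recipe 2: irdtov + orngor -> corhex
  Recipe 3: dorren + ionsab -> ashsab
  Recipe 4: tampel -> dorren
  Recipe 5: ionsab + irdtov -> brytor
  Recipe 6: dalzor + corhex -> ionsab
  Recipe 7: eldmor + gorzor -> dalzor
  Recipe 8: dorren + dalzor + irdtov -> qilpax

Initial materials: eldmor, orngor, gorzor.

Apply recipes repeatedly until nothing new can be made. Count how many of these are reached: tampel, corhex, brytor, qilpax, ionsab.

3

eldmor + gorzor -> dalzor (Recipe 7).
dalzor + eldmor + orngor -> irdtov (Recipe 1).
Using Recipe 2, irdtov and orngor make corhex.
Using Recipe 6, dalzor and corhex make ionsab.
Using Recipe 5, ionsab and irdtov make brytor.
No rule produces tampel, and it is not given.
corhex: reached.
brytor: reached.
qilpax would need dorren, dalzor, and irdtov (Recipe 8), but dorren is never obtained.
ionsab: reached.
Reached: corhex, brytor, and ionsab — 3 of the 5.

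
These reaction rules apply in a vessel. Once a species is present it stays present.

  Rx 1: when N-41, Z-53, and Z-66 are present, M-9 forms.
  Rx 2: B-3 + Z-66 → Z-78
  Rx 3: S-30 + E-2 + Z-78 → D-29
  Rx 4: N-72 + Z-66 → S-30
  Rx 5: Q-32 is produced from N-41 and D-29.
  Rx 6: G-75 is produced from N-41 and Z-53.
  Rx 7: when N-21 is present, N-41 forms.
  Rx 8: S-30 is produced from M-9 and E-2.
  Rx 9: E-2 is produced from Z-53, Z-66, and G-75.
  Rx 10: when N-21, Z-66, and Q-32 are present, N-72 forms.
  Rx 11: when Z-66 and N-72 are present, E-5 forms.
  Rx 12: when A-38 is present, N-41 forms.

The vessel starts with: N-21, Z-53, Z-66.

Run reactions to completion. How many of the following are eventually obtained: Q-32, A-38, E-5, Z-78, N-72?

Q-32 would need N-41 and D-29 (Rx 5), but D-29 never forms.
No rule produces A-38, and it is not given.
E-5 would need Z-66 and N-72 (Rx 11), but N-72 never forms.
Z-78 would need B-3 and Z-66 (Rx 2), but B-3 never forms.
N-72 would need N-21, Z-66, and Q-32 (Rx 10), but Q-32 never forms.
None of the 5 are reached.

0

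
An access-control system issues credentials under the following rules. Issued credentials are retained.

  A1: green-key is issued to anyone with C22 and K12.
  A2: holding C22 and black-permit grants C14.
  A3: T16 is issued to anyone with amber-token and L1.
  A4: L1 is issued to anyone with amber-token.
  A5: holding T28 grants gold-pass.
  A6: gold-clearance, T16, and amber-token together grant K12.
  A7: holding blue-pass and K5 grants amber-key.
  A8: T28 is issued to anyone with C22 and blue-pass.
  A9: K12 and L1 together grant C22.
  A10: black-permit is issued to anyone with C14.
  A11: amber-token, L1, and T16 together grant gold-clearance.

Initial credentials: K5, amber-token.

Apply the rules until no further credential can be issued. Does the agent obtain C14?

No

C14 would need C22 and black-permit (A2), but black-permit is never granted.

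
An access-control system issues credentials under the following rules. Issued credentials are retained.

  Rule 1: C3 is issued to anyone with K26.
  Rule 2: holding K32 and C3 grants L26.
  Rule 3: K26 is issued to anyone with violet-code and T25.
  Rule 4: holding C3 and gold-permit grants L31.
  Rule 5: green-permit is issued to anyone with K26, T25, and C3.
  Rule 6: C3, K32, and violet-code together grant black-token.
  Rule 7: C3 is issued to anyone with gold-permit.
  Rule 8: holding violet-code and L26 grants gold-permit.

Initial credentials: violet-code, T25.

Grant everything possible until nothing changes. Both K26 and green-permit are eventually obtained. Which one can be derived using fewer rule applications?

K26

K26: Holding violet-code and T25 grants K26 (Rule 3). [1 rule application]
green-permit: Holding violet-code and T25 grants K26 (Rule 3). Holding K26 grants C3 (Rule 1). Holding K26, T25, and C3 grants green-permit (Rule 5). [3 rule applications]
K26 needs fewer.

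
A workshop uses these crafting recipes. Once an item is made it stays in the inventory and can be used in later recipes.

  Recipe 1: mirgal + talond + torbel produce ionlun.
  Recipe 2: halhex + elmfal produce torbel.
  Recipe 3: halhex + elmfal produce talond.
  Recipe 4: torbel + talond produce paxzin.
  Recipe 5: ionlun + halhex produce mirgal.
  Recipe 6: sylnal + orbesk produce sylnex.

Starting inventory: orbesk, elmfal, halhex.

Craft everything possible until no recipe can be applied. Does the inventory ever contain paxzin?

halhex + elmfal → talond (Recipe 3).
halhex + elmfal → torbel (Recipe 2).
Using Recipe 4, torbel and talond make paxzin.

Yes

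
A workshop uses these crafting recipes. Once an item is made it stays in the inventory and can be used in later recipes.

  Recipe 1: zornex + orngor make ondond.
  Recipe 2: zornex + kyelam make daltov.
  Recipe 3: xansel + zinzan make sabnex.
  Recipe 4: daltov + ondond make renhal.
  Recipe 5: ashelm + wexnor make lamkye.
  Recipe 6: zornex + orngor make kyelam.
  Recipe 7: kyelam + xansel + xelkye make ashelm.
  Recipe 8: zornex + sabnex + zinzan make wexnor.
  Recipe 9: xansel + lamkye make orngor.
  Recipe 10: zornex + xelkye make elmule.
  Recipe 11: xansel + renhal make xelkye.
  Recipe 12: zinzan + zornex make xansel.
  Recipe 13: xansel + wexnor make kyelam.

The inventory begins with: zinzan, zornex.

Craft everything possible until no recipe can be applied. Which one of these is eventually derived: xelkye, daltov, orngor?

daltov

zinzan + zornex → xansel (Recipe 12).
Using Recipe 3, xansel and zinzan make sabnex.
Using Recipe 8, zornex, sabnex, and zinzan make wexnor.
xansel + wexnor → kyelam (Recipe 13).
zornex + kyelam → daltov (Recipe 2).
orngor would need xansel and lamkye (Recipe 9), but lamkye is never obtained. xelkye would need xansel and renhal (Recipe 11), but renhal is never obtained.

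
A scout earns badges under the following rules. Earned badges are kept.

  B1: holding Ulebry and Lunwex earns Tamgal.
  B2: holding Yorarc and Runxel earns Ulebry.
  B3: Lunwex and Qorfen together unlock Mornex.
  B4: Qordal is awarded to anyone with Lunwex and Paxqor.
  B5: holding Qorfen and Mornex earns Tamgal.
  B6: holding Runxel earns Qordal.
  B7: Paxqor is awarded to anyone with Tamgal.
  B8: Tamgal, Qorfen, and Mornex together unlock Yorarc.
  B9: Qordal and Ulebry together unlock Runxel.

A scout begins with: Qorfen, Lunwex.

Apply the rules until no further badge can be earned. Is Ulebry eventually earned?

No

Ulebry would need Yorarc and Runxel (B2), but Runxel is never earned.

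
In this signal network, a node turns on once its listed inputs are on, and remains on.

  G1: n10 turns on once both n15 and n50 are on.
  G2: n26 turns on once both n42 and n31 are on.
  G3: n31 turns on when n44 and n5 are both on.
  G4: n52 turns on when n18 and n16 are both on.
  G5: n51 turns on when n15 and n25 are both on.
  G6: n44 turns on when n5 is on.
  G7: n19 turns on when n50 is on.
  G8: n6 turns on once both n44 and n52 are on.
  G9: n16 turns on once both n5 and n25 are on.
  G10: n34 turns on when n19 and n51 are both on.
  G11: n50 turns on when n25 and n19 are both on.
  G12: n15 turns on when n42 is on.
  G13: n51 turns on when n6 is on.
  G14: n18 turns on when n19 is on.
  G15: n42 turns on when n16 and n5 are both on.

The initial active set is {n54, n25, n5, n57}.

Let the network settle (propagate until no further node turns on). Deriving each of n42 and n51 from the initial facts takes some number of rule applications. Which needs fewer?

n42

n42: G9: n5 and n25 on → n16 on. n16 and n5 are on, so n42 turns on (G15). [2 rule applications]
n51: G9: n5 and n25 on → n16 on. G15: n16 and n5 on → n42 on. n42 is on, so n15 turns on (G12). n15 and n25 are on, so n51 turns on (G5). [4 rule applications]
n42 needs fewer.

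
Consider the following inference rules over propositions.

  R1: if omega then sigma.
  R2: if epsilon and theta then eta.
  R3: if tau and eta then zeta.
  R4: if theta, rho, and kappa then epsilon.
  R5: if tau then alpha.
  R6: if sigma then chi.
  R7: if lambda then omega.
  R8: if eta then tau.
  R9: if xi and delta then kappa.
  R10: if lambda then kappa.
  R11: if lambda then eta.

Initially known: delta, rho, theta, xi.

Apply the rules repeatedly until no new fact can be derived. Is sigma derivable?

No

sigma would need omega (R1), but omega is never established.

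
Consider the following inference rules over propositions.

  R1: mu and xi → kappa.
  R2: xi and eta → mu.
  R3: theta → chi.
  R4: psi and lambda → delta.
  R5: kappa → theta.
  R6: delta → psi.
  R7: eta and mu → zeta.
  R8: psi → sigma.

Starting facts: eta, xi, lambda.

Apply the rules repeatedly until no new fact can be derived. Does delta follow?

No

delta would need psi and lambda (R4), but psi is never established.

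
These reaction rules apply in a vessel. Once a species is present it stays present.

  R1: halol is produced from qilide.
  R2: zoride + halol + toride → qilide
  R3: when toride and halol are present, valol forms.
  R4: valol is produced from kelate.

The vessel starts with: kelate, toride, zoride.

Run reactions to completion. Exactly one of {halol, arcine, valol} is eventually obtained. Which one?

kelate present → valol forms (R4).
halol would need qilide (R1), but qilide never forms. No rule produces arcine, and it is not given.

valol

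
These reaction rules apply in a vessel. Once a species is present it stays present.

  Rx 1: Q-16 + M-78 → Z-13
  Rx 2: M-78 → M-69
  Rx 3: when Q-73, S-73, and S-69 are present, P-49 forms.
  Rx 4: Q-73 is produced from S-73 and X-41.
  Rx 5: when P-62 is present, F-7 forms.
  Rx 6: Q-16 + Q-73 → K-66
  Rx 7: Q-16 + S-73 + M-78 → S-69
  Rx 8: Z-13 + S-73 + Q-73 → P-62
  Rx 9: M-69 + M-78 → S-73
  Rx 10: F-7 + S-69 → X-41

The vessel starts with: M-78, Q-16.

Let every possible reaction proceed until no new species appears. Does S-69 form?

M-78 present → M-69 forms (Rx 2).
M-69 and M-78 present → S-73 forms (Rx 9).
Q-16, S-73, and M-78 present → S-69 forms (Rx 7).

Yes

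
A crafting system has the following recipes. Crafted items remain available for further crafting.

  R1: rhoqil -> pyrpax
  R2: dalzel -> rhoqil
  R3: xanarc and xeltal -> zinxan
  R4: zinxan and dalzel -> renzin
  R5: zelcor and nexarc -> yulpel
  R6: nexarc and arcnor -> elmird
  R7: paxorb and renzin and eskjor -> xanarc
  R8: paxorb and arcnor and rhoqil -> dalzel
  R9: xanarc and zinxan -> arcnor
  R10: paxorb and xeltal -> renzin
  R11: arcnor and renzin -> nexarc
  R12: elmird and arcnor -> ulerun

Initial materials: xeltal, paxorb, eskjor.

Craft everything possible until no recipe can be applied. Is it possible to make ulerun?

Yes

paxorb and xeltal -> renzin (R10).
Using R7, paxorb, renzin, and eskjor make xanarc.
xanarc and xeltal -> zinxan (R3).
xanarc and zinxan -> arcnor (R9).
arcnor and renzin -> nexarc (R11).
nexarc and arcnor -> elmird (R6).
elmird and arcnor -> ulerun (R12).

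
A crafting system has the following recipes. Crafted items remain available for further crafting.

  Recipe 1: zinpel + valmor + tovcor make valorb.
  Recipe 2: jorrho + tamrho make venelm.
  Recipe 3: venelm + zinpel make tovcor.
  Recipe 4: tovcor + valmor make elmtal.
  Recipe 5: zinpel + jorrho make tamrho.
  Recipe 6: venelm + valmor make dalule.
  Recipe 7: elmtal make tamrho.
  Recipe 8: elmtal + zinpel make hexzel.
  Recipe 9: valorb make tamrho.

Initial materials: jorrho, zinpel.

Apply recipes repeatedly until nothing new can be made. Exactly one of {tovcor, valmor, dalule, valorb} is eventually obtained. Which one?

tovcor

zinpel + jorrho → tamrho (Recipe 5).
Using Recipe 2, jorrho and tamrho make venelm.
Using Recipe 3, venelm and zinpel make tovcor.
valorb would need zinpel, valmor, and tovcor (Recipe 1), but valmor is never obtained. dalule would need venelm and valmor (Recipe 6), but valmor is never obtained. No rule produces valmor, and it is not given.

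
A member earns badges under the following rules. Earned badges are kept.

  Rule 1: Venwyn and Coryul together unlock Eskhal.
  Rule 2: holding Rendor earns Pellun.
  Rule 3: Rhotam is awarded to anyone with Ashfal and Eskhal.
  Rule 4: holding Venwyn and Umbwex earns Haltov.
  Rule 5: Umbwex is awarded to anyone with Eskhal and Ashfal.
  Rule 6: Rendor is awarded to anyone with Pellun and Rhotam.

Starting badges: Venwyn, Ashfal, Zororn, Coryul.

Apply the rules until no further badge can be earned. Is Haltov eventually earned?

Yes

With Venwyn and Coryul, Eskhal is earned (Rule 1).
With Eskhal and Ashfal, Umbwex is earned (Rule 5).
With Venwyn and Umbwex, Haltov is earned (Rule 4).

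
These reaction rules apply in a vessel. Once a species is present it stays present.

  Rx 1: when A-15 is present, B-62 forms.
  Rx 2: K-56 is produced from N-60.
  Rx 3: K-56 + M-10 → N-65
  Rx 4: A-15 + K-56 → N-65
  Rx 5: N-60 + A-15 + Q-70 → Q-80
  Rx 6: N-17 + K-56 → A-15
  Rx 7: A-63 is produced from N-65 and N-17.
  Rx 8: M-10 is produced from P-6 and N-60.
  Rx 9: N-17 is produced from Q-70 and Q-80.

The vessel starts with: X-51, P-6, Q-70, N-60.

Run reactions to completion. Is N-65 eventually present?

N-60 present → K-56 forms (Rx 2).
P-6 and N-60 present → M-10 forms (Rx 8).
K-56 and M-10 present → N-65 forms (Rx 3).

Yes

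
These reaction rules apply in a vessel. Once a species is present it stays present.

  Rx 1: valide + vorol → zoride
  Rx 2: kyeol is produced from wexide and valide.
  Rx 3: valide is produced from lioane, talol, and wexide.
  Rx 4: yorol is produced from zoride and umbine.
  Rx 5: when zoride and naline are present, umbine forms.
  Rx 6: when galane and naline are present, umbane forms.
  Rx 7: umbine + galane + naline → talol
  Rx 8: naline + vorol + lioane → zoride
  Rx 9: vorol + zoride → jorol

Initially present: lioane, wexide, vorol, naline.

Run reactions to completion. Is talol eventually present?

No

talol would need umbine, galane, and naline (Rx 7), but galane never forms.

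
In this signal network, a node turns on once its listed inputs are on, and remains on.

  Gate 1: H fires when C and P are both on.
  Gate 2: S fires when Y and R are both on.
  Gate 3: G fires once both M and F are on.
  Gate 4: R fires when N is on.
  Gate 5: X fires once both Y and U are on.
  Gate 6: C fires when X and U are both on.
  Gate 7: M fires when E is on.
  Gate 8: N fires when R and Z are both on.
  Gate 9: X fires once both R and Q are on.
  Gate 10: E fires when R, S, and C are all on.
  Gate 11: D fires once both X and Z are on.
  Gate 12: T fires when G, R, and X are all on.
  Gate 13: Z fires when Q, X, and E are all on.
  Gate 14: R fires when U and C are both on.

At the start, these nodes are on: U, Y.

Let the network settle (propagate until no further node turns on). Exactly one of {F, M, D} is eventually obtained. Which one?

Y and U are on, so X fires (Gate 5).
Gate 6: X and U on → C on.
Gate 14: U and C on → R on.
Gate 2: Y and R on → S on.
R, S, and C are on, so E fires (Gate 10).
E is on, so M fires (Gate 7).
D would need X and Z (Gate 11), but Z never turns on. No rule produces F, and it is not given.

M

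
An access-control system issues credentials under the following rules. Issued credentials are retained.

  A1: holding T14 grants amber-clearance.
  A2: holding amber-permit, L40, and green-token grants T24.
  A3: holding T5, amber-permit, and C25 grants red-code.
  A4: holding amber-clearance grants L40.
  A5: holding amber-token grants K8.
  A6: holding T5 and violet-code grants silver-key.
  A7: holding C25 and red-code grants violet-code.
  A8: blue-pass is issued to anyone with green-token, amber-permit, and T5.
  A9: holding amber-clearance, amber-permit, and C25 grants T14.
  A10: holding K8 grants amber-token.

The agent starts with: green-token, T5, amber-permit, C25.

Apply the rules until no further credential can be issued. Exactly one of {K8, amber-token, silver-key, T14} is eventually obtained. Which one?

silver-key

Holding T5, amber-permit, and C25 grants red-code (A3).
Holding C25 and red-code grants violet-code (A7).
Holding T5 and violet-code grants silver-key (A6).
K8 would need amber-token (A5), but amber-token is never granted. amber-token would need K8 (A10), but K8 is never granted. T14 would need amber-clearance, amber-permit, and C25 (A9), but amber-clearance is never granted.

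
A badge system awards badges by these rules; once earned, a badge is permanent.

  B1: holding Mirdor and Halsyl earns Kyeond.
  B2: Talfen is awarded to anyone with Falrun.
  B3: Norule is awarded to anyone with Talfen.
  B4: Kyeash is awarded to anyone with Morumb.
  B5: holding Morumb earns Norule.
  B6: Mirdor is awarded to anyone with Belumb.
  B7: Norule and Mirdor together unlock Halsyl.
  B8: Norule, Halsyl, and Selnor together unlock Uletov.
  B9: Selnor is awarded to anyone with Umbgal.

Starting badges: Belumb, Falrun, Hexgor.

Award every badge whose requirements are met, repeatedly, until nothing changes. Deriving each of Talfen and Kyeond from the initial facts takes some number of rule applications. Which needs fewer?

Talfen

Talfen: With Falrun, Talfen is earned (B2). [1 rule application]
Kyeond: With Falrun, Talfen is earned (B2). With Belumb, Mirdor is earned (B6). With Talfen, Norule is earned (B3). With Norule and Mirdor, Halsyl is earned (B7). With Mirdor and Halsyl, Kyeond is earned (B1). [5 rule applications]
Talfen needs fewer.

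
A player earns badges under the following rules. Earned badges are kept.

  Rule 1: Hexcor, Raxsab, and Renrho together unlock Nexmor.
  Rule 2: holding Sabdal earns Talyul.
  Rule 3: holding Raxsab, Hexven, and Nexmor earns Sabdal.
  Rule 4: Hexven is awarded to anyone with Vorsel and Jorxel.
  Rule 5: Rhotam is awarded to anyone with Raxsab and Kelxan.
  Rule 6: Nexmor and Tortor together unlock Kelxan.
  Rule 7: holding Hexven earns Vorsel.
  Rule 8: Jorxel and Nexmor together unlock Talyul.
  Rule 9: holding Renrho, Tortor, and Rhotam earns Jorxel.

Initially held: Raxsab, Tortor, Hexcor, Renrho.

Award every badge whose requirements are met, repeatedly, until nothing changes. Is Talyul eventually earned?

Yes

With Hexcor, Raxsab, and Renrho, Nexmor is earned (Rule 1).
With Nexmor and Tortor, Kelxan is earned (Rule 6).
With Raxsab and Kelxan, Rhotam is earned (Rule 5).
With Renrho, Tortor, and Rhotam, Jorxel is earned (Rule 9).
With Jorxel and Nexmor, Talyul is earned (Rule 8).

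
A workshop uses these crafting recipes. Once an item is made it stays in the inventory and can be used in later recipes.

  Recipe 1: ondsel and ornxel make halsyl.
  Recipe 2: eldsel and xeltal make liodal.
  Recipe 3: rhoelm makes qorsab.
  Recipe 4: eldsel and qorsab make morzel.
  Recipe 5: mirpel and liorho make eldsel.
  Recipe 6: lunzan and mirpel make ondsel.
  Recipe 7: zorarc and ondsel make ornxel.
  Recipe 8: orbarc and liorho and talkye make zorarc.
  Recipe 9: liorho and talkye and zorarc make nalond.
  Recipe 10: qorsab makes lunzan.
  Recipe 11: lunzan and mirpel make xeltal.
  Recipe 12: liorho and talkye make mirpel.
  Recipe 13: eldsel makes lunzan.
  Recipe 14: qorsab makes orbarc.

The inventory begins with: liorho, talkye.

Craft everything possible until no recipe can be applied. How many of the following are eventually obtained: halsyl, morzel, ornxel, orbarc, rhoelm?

0

halsyl would need ondsel and ornxel (Recipe 1), but ornxel is never obtained.
morzel would need eldsel and qorsab (Recipe 4), but qorsab is never obtained.
ornxel would need zorarc and ondsel (Recipe 7), but zorarc is never obtained.
orbarc would need qorsab (Recipe 14), but qorsab is never obtained.
No rule produces rhoelm, and it is not given.
None of the 5 are reached.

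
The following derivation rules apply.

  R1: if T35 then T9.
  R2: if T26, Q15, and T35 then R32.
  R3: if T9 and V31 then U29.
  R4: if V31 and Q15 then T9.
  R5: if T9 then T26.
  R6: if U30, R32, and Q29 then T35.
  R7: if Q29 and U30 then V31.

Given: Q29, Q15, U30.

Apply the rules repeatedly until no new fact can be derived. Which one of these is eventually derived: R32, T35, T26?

T26

From Q29 and U30, R7 gives V31.
V31 and Q15 hold, so T9 follows (R4).
From T9, R5 gives T26.
T35 would need U30, R32, and Q29 (R6), but R32 is never established. R32 would need T26, Q15, and T35 (R2), but T35 is never established.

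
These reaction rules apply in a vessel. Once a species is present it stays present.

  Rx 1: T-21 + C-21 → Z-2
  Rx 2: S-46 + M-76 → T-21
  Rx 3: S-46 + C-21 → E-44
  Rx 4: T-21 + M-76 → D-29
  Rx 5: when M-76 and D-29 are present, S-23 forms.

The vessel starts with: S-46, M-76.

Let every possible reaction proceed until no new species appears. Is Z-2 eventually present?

No

Z-2 would need T-21 and C-21 (Rx 1), but C-21 never forms.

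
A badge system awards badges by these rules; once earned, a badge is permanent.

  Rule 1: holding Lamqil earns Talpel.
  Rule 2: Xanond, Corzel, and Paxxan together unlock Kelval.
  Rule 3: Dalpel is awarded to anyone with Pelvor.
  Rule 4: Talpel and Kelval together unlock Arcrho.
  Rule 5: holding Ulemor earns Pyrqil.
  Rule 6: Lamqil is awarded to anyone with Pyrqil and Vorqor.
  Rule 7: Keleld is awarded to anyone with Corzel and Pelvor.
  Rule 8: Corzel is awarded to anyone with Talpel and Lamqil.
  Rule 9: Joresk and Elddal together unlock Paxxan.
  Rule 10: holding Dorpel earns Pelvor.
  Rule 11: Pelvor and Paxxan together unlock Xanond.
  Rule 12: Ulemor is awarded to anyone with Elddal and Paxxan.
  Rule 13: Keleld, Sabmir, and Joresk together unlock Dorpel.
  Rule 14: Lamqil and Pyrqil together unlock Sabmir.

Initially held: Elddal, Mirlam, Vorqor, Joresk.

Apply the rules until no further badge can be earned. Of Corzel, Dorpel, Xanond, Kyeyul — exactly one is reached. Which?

Corzel

With Joresk and Elddal, Paxxan is earned (Rule 9).
With Elddal and Paxxan, Ulemor is earned (Rule 12).
With Ulemor, Pyrqil is earned (Rule 5).
With Pyrqil and Vorqor, Lamqil is earned (Rule 6).
With Lamqil, Talpel is earned (Rule 1).
With Talpel and Lamqil, Corzel is earned (Rule 8).
No rule produces Kyeyul, and it is not given. Xanond would need Pelvor and Paxxan (Rule 11), but Pelvor is never earned. Dorpel would need Keleld, Sabmir, and Joresk (Rule 13), but Keleld is never earned.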